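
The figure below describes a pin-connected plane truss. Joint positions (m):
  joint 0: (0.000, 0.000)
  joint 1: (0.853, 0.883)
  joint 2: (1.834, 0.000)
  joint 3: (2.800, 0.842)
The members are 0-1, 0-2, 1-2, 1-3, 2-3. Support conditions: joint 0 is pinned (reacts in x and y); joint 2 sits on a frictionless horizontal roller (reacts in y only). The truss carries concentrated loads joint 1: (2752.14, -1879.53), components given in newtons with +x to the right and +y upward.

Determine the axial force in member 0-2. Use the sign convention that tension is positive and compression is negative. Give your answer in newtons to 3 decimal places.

N=4 nodes, M=5 members, R=3 reactions → 2N=8, M+R=8
member 0 (0-1): L=1.2277, (cx,cy)=(0.6948,0.7192)
member 1 (0-2): L=1.8340, (cx,cy)=(1.0000,0.0000)
member 2 (1-2): L=1.3199, (cx,cy)=(0.7433,-0.6690)
member 3 (1-3): L=1.9474, (cx,cy)=(0.9998,-0.0211)
member 4 (2-3): L=1.2815, (cx,cy)=(0.7538,0.6571)
solve A·x = −loads:
  F[0-1] = +444.5031 N (tension)
  F[0-2] = +2443.3066 N (tension)
  F[1-2] = -3287.2995 N (compression)
  F[1-3] = -0.0000 N (compression)
  F[2-3] = -0.0000 N (compression)
  Rx@0 = -2752.1400 N
  Ry@0 = -319.6950 N
  Ry@2 = +2199.2250 N

2443.307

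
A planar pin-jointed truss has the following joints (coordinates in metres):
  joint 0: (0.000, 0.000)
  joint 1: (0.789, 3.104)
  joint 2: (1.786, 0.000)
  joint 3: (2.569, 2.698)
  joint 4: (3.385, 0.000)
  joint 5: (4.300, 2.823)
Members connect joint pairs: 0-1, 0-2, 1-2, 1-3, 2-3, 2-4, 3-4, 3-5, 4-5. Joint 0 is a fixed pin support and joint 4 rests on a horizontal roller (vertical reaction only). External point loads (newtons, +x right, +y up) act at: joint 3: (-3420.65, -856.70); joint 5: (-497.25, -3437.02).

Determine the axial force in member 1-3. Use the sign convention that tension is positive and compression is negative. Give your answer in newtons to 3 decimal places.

-1540.188

N=6 nodes, M=9 members, R=3 reactions → 2N=12, M+R=12
member 0 (0-1): L=3.2027, (cx,cy)=(0.2464,0.9692)
member 1 (0-2): L=1.7860, (cx,cy)=(1.0000,0.0000)
member 2 (1-2): L=3.2602, (cx,cy)=(0.3058,-0.9521)
member 3 (1-3): L=1.8257, (cx,cy)=(0.9750,-0.2224)
member 4 (2-3): L=2.8093, (cx,cy)=(0.2787,0.9604)
member 5 (2-4): L=1.5990, (cx,cy)=(1.0000,0.0000)
member 6 (3-4): L=2.8187, (cx,cy)=(0.2895,-0.9572)
member 7 (3-5): L=1.7355, (cx,cy)=(0.9974,0.0720)
member 8 (4-5): L=2.9676, (cx,cy)=(0.3083,0.9513)
solve A·x = −loads:
  F[0-1] = -2495.4764 N (compression)
  F[0-2] = -3303.1293 N (compression)
  F[1-2] = +2900.0026 N (tension)
  F[1-3] = -1540.1879 N (compression)
  F[2-3] = -2874.9953 N (compression)
  F[2-4] = -1614.9738 N (compression)
  F[3-4] = +1679.3836 N (tension)
  F[3-5] = +633.1946 N (tension)
  F[4-5] = -3660.9934 N (compression)
  Rx@0 = +3917.9000 N
  Ry@0 = +2418.5655 N
  Ry@4 = +1875.1545 N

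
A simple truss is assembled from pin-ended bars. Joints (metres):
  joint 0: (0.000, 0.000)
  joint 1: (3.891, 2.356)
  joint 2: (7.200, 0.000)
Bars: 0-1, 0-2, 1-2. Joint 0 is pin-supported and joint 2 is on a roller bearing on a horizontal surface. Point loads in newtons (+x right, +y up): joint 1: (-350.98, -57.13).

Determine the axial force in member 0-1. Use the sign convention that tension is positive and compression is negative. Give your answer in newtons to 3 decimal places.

N=3 nodes, M=3 members, R=3 reactions → 2N=6, M+R=6
member 0 (0-1): L=4.5487, (cx,cy)=(0.8554,0.5180)
member 1 (0-2): L=7.2000, (cx,cy)=(1.0000,0.0000)
member 2 (1-2): L=4.0620, (cx,cy)=(0.8146,-0.5800)
solve A·x = −loads:
  F[0-1] = -272.4283 N (compression)
  F[0-2] = -117.9420 N (compression)
  F[1-2] = +144.7827 N (tension)
  Rx@0 = +350.9800 N
  Ry@0 = +141.1045 N
  Ry@2 = -83.9745 N

-272.428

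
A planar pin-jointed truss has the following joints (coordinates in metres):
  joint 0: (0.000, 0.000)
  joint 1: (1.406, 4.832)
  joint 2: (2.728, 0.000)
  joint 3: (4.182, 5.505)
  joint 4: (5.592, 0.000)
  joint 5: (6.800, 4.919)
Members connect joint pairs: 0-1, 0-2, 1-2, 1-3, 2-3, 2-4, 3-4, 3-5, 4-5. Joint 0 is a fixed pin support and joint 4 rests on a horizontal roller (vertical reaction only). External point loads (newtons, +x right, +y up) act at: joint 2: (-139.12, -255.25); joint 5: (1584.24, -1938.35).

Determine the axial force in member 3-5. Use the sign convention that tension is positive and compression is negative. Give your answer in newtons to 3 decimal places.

N=6 nodes, M=9 members, R=3 reactions → 2N=12, M+R=12
member 0 (0-1): L=5.0324, (cx,cy)=(0.2794,0.9602)
member 1 (0-2): L=2.7280, (cx,cy)=(1.0000,0.0000)
member 2 (1-2): L=5.0096, (cx,cy)=(0.2639,-0.9646)
member 3 (1-3): L=2.8564, (cx,cy)=(0.9718,0.2356)
member 4 (2-3): L=5.6938, (cx,cy)=(0.2554,0.9668)
member 5 (2-4): L=2.8640, (cx,cy)=(1.0000,0.0000)
member 6 (3-4): L=5.6827, (cx,cy)=(0.2481,-0.9687)
member 7 (3-5): L=2.6828, (cx,cy)=(0.9759,-0.2184)
member 8 (4-5): L=5.0652, (cx,cy)=(0.2385,0.9711)
solve A·x = −loads:
  F[0-1] = +1751.3162 N (tension)
  F[0-2] = +955.8207 N (tension)
  F[1-2] = -1519.5992 N (compression)
  F[1-3] = +916.1033 N (tension)
  F[2-3] = +1779.9988 N (tension)
  F[2-4] = +239.3753 N (tension)
  F[3-4] = -2450.5864 N (compression)
  F[3-5] = +2001.2319 N (tension)
  F[4-5] = -1545.8267 N (compression)
  Rx@0 = -1445.1200 N
  Ry@0 = -1681.5750 N
  Ry@4 = +3875.1750 N

2001.232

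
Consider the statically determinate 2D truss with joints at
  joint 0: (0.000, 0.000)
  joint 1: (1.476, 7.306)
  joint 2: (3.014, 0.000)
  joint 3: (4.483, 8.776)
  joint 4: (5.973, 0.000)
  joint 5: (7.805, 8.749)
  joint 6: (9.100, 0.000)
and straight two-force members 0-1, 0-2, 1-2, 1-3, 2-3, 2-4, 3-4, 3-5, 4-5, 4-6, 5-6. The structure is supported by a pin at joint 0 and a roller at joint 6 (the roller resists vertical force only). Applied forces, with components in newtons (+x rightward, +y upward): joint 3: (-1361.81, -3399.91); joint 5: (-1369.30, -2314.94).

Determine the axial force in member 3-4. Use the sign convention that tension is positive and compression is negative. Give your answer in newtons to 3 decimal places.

N=7 nodes, M=11 members, R=3 reactions → 2N=14, M+R=14
member 0 (0-1): L=7.4536, (cx,cy)=(0.1980,0.9802)
member 1 (0-2): L=3.0140, (cx,cy)=(1.0000,0.0000)
member 2 (1-2): L=7.4661, (cx,cy)=(0.2060,-0.9786)
member 3 (1-3): L=3.3471, (cx,cy)=(0.8984,0.4392)
member 4 (2-3): L=8.8981, (cx,cy)=(0.1651,0.9863)
member 5 (2-4): L=2.9590, (cx,cy)=(1.0000,0.0000)
member 6 (3-4): L=8.9016, (cx,cy)=(0.1674,-0.9859)
member 7 (3-5): L=3.3221, (cx,cy)=(1.0000,-0.0081)
member 8 (4-5): L=8.9387, (cx,cy)=(0.2050,0.9788)
member 9 (4-6): L=3.1270, (cx,cy)=(1.0000,0.0000)
member 10 (5-6): L=8.8443, (cx,cy)=(0.1464,-0.9892)
solve A·x = −loads:
  F[0-1] = -4778.8648 N (compression)
  F[0-2] = -1784.7752 N (compression)
  F[1-2] = +3911.5868 N (tension)
  F[1-3] = -1950.2670 N (compression)
  F[2-3] = -3880.9469 N (compression)
  F[2-4] = -338.2889 N (compression)
  F[3-4] = +1313.0094 N (tension)
  F[3-5] = -1250.8316 N (compression)
  F[4-5] = -1322.5596 N (compression)
  F[4-6] = +152.5494 N (tension)
  F[5-6] = -1041.8500 N (compression)
  Rx@0 = +2731.1100 N
  Ry@0 = +4684.2288 N
  Ry@6 = +1030.6212 N

1313.009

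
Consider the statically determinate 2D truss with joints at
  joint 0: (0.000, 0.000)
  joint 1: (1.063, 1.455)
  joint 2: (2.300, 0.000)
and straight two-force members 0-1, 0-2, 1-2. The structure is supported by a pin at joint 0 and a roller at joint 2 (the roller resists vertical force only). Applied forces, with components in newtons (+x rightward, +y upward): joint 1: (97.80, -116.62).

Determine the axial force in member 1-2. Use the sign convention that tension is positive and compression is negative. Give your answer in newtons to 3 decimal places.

-151.951

N=3 nodes, M=3 members, R=3 reactions → 2N=6, M+R=6
member 0 (0-1): L=1.8019, (cx,cy)=(0.5899,0.8075)
member 1 (0-2): L=2.3000, (cx,cy)=(1.0000,0.0000)
member 2 (1-2): L=1.9098, (cx,cy)=(0.6477,-0.7619)
solve A·x = −loads:
  F[0-1] = -1.0553 N (compression)
  F[0-2] = +98.4226 N (tension)
  F[1-2] = -151.9513 N (compression)
  Rx@0 = -97.8000 N
  Ry@0 = +0.8521 N
  Ry@2 = +115.7679 N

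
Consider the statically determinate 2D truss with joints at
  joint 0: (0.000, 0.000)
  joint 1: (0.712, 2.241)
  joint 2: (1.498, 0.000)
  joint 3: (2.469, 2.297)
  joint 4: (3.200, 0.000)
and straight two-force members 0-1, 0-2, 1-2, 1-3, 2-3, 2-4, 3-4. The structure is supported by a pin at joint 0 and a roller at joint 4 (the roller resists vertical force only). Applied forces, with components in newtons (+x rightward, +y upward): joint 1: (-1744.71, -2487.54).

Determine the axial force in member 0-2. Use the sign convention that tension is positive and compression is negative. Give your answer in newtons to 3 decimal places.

N=5 nodes, M=7 members, R=3 reactions → 2N=10, M+R=10
member 0 (0-1): L=2.3514, (cx,cy)=(0.3028,0.9531)
member 1 (0-2): L=1.4980, (cx,cy)=(1.0000,0.0000)
member 2 (1-2): L=2.3748, (cx,cy)=(0.3310,-0.9436)
member 3 (1-3): L=1.7579, (cx,cy)=(0.9995,0.0319)
member 4 (2-3): L=2.4938, (cx,cy)=(0.3894,0.9211)
member 5 (2-4): L=1.7020, (cx,cy)=(1.0000,0.0000)
member 6 (3-4): L=2.4105, (cx,cy)=(0.3033,-0.9529)
solve A·x = −loads:
  F[0-1] = -3311.3591 N (compression)
  F[0-2] = -742.0308 N (compression)
  F[1-2] = +725.2379 N (tension)
  F[1-3] = +502.2543 N (tension)
  F[2-3] = -742.9995 N (compression)
  F[2-4] = -212.7011 N (compression)
  F[3-4] = +701.3936 N (tension)
  Rx@0 = +1744.7100 N
  Ry@0 = +3155.9046 N
  Ry@4 = -668.3646 N

-742.031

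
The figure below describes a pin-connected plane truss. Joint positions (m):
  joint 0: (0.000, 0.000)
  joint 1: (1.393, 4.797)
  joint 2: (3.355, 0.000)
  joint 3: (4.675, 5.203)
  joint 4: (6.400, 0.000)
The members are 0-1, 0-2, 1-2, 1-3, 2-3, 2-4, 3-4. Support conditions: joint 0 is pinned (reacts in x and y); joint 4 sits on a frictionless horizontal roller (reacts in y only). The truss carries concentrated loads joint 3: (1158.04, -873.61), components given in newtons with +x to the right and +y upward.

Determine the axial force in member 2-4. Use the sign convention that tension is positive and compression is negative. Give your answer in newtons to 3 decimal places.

N=5 nodes, M=7 members, R=3 reactions → 2N=10, M+R=10
member 0 (0-1): L=4.9952, (cx,cy)=(0.2789,0.9603)
member 1 (0-2): L=3.3550, (cx,cy)=(1.0000,0.0000)
member 2 (1-2): L=5.1827, (cx,cy)=(0.3786,-0.9256)
member 3 (1-3): L=3.3070, (cx,cy)=(0.9924,0.1228)
member 4 (2-3): L=5.3678, (cx,cy)=(0.2459,0.9693)
member 5 (2-4): L=3.0450, (cx,cy)=(1.0000,0.0000)
member 6 (3-4): L=5.4815, (cx,cy)=(0.3147,-0.9492)
solve A·x = −loads:
  F[0-1] = +735.1493 N (tension)
  F[0-2] = +953.0291 N (tension)
  F[1-2] = -699.9390 N (compression)
  F[1-3] = +473.5659 N (tension)
  F[2-3] = +668.3695 N (tension)
  F[2-4] = +523.6982 N (tension)
  F[3-4] = -1664.1456 N (compression)
  Rx@0 = -1158.0400 N
  Ry@0 = -705.9851 N
  Ry@4 = +1579.5951 N

523.698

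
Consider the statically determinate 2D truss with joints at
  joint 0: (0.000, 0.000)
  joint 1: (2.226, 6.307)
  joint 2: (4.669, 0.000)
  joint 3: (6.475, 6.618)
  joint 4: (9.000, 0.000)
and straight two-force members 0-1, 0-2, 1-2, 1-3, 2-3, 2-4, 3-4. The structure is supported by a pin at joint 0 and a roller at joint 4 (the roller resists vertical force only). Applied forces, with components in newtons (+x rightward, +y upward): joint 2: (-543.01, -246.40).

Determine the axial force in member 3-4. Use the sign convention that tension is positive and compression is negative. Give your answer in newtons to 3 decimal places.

N=5 nodes, M=7 members, R=3 reactions → 2N=10, M+R=10
member 0 (0-1): L=6.6883, (cx,cy)=(0.3328,0.9430)
member 1 (0-2): L=4.6690, (cx,cy)=(1.0000,0.0000)
member 2 (1-2): L=6.7636, (cx,cy)=(0.3612,-0.9325)
member 3 (1-3): L=4.2604, (cx,cy)=(0.9973,0.0730)
member 4 (2-3): L=6.8600, (cx,cy)=(0.2633,0.9647)
member 5 (2-4): L=4.3310, (cx,cy)=(1.0000,0.0000)
member 6 (3-4): L=7.0833, (cx,cy)=(0.3565,-0.9343)
solve A·x = −loads:
  F[0-1] = -125.7416 N (compression)
  F[0-2] = -501.1607 N (compression)
  F[1-2] = +120.4576 N (tension)
  F[1-3] = -85.5867 N (compression)
  F[2-3] = +138.9772 N (tension)
  F[2-4] = +48.7704 N (tension)
  F[3-4] = -136.8147 N (compression)
  Rx@0 = +543.0100 N
  Ry@0 = +118.5732 N
  Ry@4 = +127.8268 N

-136.815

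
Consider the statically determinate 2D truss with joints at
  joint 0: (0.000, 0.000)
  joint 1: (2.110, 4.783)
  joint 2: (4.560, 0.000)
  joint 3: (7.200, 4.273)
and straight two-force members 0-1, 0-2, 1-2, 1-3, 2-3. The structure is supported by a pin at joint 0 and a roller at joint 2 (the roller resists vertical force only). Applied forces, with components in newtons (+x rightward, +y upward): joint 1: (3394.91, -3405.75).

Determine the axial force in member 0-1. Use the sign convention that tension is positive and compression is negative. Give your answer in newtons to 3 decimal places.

N=4 nodes, M=5 members, R=3 reactions → 2N=8, M+R=8
member 0 (0-1): L=5.2277, (cx,cy)=(0.4036,0.9149)
member 1 (0-2): L=4.5600, (cx,cy)=(1.0000,0.0000)
member 2 (1-2): L=5.3740, (cx,cy)=(0.4559,-0.8900)
member 3 (1-3): L=5.1155, (cx,cy)=(0.9950,-0.0997)
member 4 (2-3): L=5.0228, (cx,cy)=(0.5256,0.8507)
solve A·x = −loads:
  F[0-1] = +1892.0493 N (tension)
  F[0-2] = +2631.2474 N (tension)
  F[1-2] = -5771.5319 N (compression)
  F[1-3] = +0.0000 N (tension)
  F[2-3] = -0.0000 N (compression)
  Rx@0 = -3394.9100 N
  Ry@0 = -1731.0893 N
  Ry@2 = +5136.8393 N

1892.049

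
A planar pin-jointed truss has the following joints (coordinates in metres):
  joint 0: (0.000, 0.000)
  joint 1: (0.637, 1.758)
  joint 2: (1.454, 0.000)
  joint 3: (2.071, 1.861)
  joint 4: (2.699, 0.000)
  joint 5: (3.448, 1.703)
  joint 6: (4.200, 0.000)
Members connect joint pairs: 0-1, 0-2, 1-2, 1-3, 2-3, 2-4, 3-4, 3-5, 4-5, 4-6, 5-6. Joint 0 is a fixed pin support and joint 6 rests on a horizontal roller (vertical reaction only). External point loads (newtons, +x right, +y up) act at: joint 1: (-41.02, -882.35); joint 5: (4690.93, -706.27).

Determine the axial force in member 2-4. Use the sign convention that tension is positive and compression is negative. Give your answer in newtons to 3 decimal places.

N=7 nodes, M=11 members, R=3 reactions → 2N=14, M+R=14
member 0 (0-1): L=1.8698, (cx,cy)=(0.3407,0.9402)
member 1 (0-2): L=1.4540, (cx,cy)=(1.0000,0.0000)
member 2 (1-2): L=1.9386, (cx,cy)=(0.4214,-0.9069)
member 3 (1-3): L=1.4377, (cx,cy)=(0.9974,0.0716)
member 4 (2-3): L=1.9606, (cx,cy)=(0.3147,0.9492)
member 5 (2-4): L=1.2450, (cx,cy)=(1.0000,0.0000)
member 6 (3-4): L=1.9641, (cx,cy)=(0.3197,-0.9475)
member 7 (3-5): L=1.3860, (cx,cy)=(0.9935,-0.1140)
member 8 (4-5): L=1.8604, (cx,cy)=(0.4026,0.9154)
member 9 (4-6): L=1.5010, (cx,cy)=(1.0000,0.0000)
member 10 (5-6): L=1.8616, (cx,cy)=(0.4039,-0.9148)
solve A·x = −loads:
  F[0-1] = +1074.1606 N (tension)
  F[0-2] = +4283.9764 N (tension)
  F[1-2] = -1988.0240 N (compression)
  F[1-3] = +1248.0027 N (tension)
  F[2-3] = +1899.3497 N (tension)
  F[2-4] = +2848.4141 N (tension)
  F[3-4] = -2309.6507 N (compression)
  F[3-5] = +2597.9353 N (tension)
  F[4-5] = +2390.7133 N (tension)
  F[4-6] = +1147.4415 N (tension)
  F[5-6] = -2840.5930 N (compression)
  Rx@0 = -4649.9100 N
  Ry@0 = -1009.9077 N
  Ry@6 = +2598.5277 N

2848.414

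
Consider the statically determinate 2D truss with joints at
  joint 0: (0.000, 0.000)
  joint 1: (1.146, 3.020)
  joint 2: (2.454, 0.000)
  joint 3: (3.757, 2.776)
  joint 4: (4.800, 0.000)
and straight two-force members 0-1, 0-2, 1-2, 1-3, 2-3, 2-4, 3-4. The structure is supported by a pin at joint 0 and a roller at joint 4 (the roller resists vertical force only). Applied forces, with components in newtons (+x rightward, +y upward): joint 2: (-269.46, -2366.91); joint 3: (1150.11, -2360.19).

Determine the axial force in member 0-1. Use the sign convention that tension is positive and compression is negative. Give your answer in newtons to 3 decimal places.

N=5 nodes, M=7 members, R=3 reactions → 2N=10, M+R=10
member 0 (0-1): L=3.2301, (cx,cy)=(0.3548,0.9349)
member 1 (0-2): L=2.4540, (cx,cy)=(1.0000,0.0000)
member 2 (1-2): L=3.2911, (cx,cy)=(0.3974,-0.9176)
member 3 (1-3): L=2.6224, (cx,cy)=(0.9957,-0.0930)
member 4 (2-3): L=3.0666, (cx,cy)=(0.4249,0.9052)
member 5 (2-4): L=2.3460, (cx,cy)=(1.0000,0.0000)
member 6 (3-4): L=2.9655, (cx,cy)=(0.3517,-0.9361)
solve A·x = −loads:
  F[0-1] = -1074.4234 N (compression)
  F[0-2] = +1261.8392 N (tension)
  F[1-2] = +1181.3352 N (tension)
  F[1-3] = -854.4019 N (compression)
  F[2-3] = +1417.1740 N (tension)
  F[2-4] = +1398.6457 N (tension)
  F[3-4] = -3976.6491 N (compression)
  Rx@0 = -880.6500 N
  Ry@0 = +1004.5299 N
  Ry@4 = +3722.5701 N

-1074.423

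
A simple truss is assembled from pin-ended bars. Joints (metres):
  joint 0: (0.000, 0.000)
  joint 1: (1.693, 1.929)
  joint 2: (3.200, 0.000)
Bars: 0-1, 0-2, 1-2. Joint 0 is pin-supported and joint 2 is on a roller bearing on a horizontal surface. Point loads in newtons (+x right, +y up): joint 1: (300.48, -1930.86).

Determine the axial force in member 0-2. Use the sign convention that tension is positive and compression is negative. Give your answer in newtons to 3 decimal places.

N=3 nodes, M=3 members, R=3 reactions → 2N=6, M+R=6
member 0 (0-1): L=2.5666, (cx,cy)=(0.6596,0.7516)
member 1 (0-2): L=3.2000, (cx,cy)=(1.0000,0.0000)
member 2 (1-2): L=2.4479, (cx,cy)=(0.6156,-0.7880)
solve A·x = −loads:
  F[0-1] = -968.8592 N (compression)
  F[0-2] = +939.5733 N (tension)
  F[1-2] = -1526.1828 N (compression)
  Rx@0 = -300.4800 N
  Ry@0 = +728.1813 N
  Ry@2 = +1202.6787 N

939.573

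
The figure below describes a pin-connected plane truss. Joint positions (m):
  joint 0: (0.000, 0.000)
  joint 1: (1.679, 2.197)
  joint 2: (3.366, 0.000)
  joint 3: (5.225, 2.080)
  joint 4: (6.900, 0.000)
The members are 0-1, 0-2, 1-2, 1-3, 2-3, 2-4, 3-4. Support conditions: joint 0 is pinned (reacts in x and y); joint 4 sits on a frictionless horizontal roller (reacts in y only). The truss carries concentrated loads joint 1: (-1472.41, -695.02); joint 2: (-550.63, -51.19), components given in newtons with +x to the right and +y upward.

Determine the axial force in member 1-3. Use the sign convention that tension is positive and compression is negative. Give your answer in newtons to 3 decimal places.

453.654

N=5 nodes, M=7 members, R=3 reactions → 2N=10, M+R=10
member 0 (0-1): L=2.7651, (cx,cy)=(0.6072,0.7945)
member 1 (0-2): L=3.3660, (cx,cy)=(1.0000,0.0000)
member 2 (1-2): L=2.7700, (cx,cy)=(0.6090,-0.7931)
member 3 (1-3): L=3.5479, (cx,cy)=(0.9995,-0.0330)
member 4 (2-3): L=2.7897, (cx,cy)=(0.6664,0.7456)
member 5 (2-4): L=3.5340, (cx,cy)=(1.0000,0.0000)
member 6 (3-4): L=2.6706, (cx,cy)=(0.6272,-0.7789)
solve A·x = −loads:
  F[0-1] = -1284.9413 N (compression)
  F[0-2] = -1242.8128 N (compression)
  F[1-2] = +392.0589 N (tension)
  F[1-3] = +453.6539 N (tension)
  F[2-3] = -348.4013 N (compression)
  F[2-4] = -221.2373 N (compression)
  F[3-4] = +352.7362 N (tension)
  Rx@0 = +2023.0400 N
  Ry@0 = +1020.9405 N
  Ry@4 = -274.7305 N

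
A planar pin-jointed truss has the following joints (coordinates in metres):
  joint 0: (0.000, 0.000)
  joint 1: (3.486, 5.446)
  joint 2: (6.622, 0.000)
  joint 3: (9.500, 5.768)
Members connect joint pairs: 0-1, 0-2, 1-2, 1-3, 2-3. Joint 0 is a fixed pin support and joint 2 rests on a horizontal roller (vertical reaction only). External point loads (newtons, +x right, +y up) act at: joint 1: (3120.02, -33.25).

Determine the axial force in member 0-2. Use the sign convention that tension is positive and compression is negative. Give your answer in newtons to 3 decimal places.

N=4 nodes, M=5 members, R=3 reactions → 2N=8, M+R=8
member 0 (0-1): L=6.4662, (cx,cy)=(0.5391,0.8422)
member 1 (0-2): L=6.6220, (cx,cy)=(1.0000,0.0000)
member 2 (1-2): L=6.2844, (cx,cy)=(0.4990,-0.8666)
member 3 (1-3): L=6.0226, (cx,cy)=(0.9986,0.0535)
member 4 (2-3): L=6.4461, (cx,cy)=(0.4465,0.8948)
solve A·x = −loads:
  F[0-1] = +3027.8944 N (tension)
  F[0-2] = +1487.6363 N (tension)
  F[1-2] = -2981.1446 N (compression)
  F[1-3] = +0.0000 N (tension)
  F[2-3] = +0.0000 N (tension)
  Rx@0 = -3120.0200 N
  Ry@0 = -2550.1898 N
  Ry@2 = +2583.4398 N

1487.636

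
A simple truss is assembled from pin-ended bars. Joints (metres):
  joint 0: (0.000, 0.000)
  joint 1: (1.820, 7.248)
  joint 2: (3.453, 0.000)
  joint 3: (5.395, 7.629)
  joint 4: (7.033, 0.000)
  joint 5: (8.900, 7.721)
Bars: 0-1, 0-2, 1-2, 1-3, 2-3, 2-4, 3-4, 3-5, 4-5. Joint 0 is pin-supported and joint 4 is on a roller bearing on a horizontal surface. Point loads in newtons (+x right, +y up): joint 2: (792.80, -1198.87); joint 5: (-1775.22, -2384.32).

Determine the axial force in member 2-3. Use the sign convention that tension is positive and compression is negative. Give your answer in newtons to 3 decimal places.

-651.966

N=6 nodes, M=9 members, R=3 reactions → 2N=12, M+R=12
member 0 (0-1): L=7.4730, (cx,cy)=(0.2435,0.9699)
member 1 (0-2): L=3.4530, (cx,cy)=(1.0000,0.0000)
member 2 (1-2): L=7.4297, (cx,cy)=(0.2198,-0.9755)
member 3 (1-3): L=3.5952, (cx,cy)=(0.9944,0.1060)
member 4 (2-3): L=7.8723, (cx,cy)=(0.2467,0.9691)
member 5 (2-4): L=3.5800, (cx,cy)=(1.0000,0.0000)
member 6 (3-4): L=7.8029, (cx,cy)=(0.2099,-0.9777)
member 7 (3-5): L=3.5062, (cx,cy)=(0.9997,0.0262)
member 8 (4-5): L=7.9435, (cx,cy)=(0.2350,0.9720)
solve A·x = −loads:
  F[0-1] = -1985.9892 N (compression)
  F[0-2] = -498.7462 N (compression)
  F[1-2] = +1876.5764 N (tension)
  F[1-3] = -901.2088 N (compression)
  F[2-3] = -651.9662 N (compression)
  F[2-4] = -718.2537 N (compression)
  F[3-4] = +711.5112 N (tension)
  F[3-5] = -1206.7443 N (compression)
  F[4-5] = -2420.4602 N (compression)
  Rx@0 = +982.4200 N
  Ry@0 = +1926.1912 N
  Ry@4 = +1656.9988 N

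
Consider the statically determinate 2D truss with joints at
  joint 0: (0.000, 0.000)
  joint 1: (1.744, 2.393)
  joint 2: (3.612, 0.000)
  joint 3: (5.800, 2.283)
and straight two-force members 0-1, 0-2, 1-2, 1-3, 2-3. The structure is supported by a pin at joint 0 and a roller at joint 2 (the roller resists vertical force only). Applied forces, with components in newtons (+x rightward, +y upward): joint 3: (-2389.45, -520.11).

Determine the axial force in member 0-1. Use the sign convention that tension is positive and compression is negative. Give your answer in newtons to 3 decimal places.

N=4 nodes, M=5 members, R=3 reactions → 2N=8, M+R=8
member 0 (0-1): L=2.9611, (cx,cy)=(0.5890,0.8082)
member 1 (0-2): L=3.6120, (cx,cy)=(1.0000,0.0000)
member 2 (1-2): L=3.0358, (cx,cy)=(0.6153,-0.7883)
member 3 (1-3): L=4.0575, (cx,cy)=(0.9996,-0.0271)
member 4 (2-3): L=3.1622, (cx,cy)=(0.6919,0.7220)
solve A·x = −loads:
  F[0-1] = -1478.9481 N (compression)
  F[0-2] = -1518.3871 N (compression)
  F[1-2] = +1579.6625 N (tension)
  F[1-3] = -1843.7556 N (compression)
  F[2-3] = -789.6396 N (compression)
  Rx@0 = +2389.4500 N
  Ry@0 = +1195.2142 N
  Ry@2 = -675.1042 N

-1478.948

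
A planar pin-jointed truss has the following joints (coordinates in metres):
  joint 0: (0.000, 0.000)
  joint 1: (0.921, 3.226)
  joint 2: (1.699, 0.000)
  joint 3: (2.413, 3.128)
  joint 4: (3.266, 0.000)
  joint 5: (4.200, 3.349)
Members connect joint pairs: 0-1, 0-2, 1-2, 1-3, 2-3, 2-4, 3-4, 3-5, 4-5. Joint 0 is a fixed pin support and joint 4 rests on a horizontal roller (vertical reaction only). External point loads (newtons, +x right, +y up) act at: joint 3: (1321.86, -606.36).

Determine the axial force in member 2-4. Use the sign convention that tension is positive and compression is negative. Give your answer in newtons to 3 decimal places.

467.405

N=6 nodes, M=9 members, R=3 reactions → 2N=12, M+R=12
member 0 (0-1): L=3.3549, (cx,cy)=(0.2745,0.9616)
member 1 (0-2): L=1.6990, (cx,cy)=(1.0000,0.0000)
member 2 (1-2): L=3.3185, (cx,cy)=(0.2344,-0.9721)
member 3 (1-3): L=1.4952, (cx,cy)=(0.9978,-0.0655)
member 4 (2-3): L=3.2085, (cx,cy)=(0.2225,0.9749)
member 5 (2-4): L=1.5670, (cx,cy)=(1.0000,0.0000)
member 6 (3-4): L=3.2422, (cx,cy)=(0.2631,-0.9648)
member 7 (3-5): L=1.8006, (cx,cy)=(0.9924,0.1227)
member 8 (4-5): L=3.4768, (cx,cy)=(0.2686,0.9632)
solve A·x = −loads:
  F[0-1] = +1151.8959 N (tension)
  F[0-2] = +1005.6366 N (tension)
  F[1-2] = -1179.4450 N (compression)
  F[1-3] = +594.0146 N (tension)
  F[2-3] = +1176.0641 N (tension)
  F[2-4] = +467.4048 N (tension)
  F[3-4] = -1776.5878 N (compression)
  F[3-5] = -0.0000 N (compression)
  F[4-5] = +0.0000 N (tension)
  Rx@0 = -1321.8600 N
  Ry@0 = -1107.6402 N
  Ry@4 = +1714.0002 N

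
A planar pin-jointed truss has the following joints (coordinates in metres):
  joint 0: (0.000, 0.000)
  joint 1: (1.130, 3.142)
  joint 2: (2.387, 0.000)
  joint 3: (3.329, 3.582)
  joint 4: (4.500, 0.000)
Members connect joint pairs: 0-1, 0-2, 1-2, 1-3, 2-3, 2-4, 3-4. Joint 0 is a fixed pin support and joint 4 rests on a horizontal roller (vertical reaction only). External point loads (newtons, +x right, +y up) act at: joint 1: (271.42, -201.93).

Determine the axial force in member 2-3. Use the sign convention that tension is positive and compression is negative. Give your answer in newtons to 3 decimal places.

279.332

N=5 nodes, M=7 members, R=3 reactions → 2N=10, M+R=10
member 0 (0-1): L=3.3390, (cx,cy)=(0.3384,0.9410)
member 1 (0-2): L=2.3870, (cx,cy)=(1.0000,0.0000)
member 2 (1-2): L=3.3841, (cx,cy)=(0.3714,-0.9285)
member 3 (1-3): L=2.2426, (cx,cy)=(0.9806,0.1962)
member 4 (2-3): L=3.7038, (cx,cy)=(0.2543,0.9671)
member 5 (2-4): L=2.1130, (cx,cy)=(1.0000,0.0000)
member 6 (3-4): L=3.7685, (cx,cy)=(0.3107,-0.9505)
solve A·x = −loads:
  F[0-1] = +40.6892 N (tension)
  F[0-2] = +257.6498 N (tension)
  F[1-2] = -290.9633 N (compression)
  F[1-3] = -152.5388 N (compression)
  F[2-3] = +279.3322 N (tension)
  F[2-4] = +78.5303 N (tension)
  F[3-4] = -252.7288 N (compression)
  Rx@0 = -271.4200 N
  Ry@0 = -38.2883 N
  Ry@4 = +240.2183 N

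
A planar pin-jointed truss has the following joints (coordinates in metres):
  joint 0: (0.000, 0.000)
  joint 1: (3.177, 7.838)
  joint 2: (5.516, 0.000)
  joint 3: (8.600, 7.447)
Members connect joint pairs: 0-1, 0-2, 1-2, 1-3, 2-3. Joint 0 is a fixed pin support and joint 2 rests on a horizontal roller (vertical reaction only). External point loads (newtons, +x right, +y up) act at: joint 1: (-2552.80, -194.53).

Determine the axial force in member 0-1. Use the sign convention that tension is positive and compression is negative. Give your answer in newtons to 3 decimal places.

-4003.083

N=4 nodes, M=5 members, R=3 reactions → 2N=8, M+R=8
member 0 (0-1): L=8.4574, (cx,cy)=(0.3756,0.9268)
member 1 (0-2): L=5.5160, (cx,cy)=(1.0000,0.0000)
member 2 (1-2): L=8.1796, (cx,cy)=(0.2860,-0.9582)
member 3 (1-3): L=5.4371, (cx,cy)=(0.9974,-0.0719)
member 4 (2-3): L=8.0603, (cx,cy)=(0.3826,0.9239)
solve A·x = −loads:
  F[0-1] = -4003.0832 N (compression)
  F[0-2] = -1049.0519 N (compression)
  F[1-2] = +3668.5681 N (tension)
  F[1-3] = -0.0000 N (tension)
  F[2-3] = +0.0000 N (tension)
  Rx@0 = +2552.8000 N
  Ry@0 = +3709.9079 N
  Ry@2 = -3515.3779 N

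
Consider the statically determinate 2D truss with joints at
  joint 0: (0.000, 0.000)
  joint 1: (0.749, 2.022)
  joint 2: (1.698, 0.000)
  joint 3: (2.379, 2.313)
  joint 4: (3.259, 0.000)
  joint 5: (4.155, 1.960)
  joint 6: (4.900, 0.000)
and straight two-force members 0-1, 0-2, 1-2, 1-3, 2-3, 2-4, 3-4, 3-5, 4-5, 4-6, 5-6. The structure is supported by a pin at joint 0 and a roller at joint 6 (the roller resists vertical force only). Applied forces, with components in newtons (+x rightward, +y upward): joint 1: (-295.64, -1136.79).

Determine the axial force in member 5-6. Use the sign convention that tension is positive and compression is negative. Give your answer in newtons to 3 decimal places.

-55.383

N=7 nodes, M=11 members, R=3 reactions → 2N=14, M+R=14
member 0 (0-1): L=2.1563, (cx,cy)=(0.3474,0.9377)
member 1 (0-2): L=1.6980, (cx,cy)=(1.0000,0.0000)
member 2 (1-2): L=2.2336, (cx,cy)=(0.4249,-0.9053)
member 3 (1-3): L=1.6558, (cx,cy)=(0.9844,0.1757)
member 4 (2-3): L=2.4112, (cx,cy)=(0.2824,0.9593)
member 5 (2-4): L=1.5610, (cx,cy)=(1.0000,0.0000)
member 6 (3-4): L=2.4747, (cx,cy)=(0.3556,-0.9346)
member 7 (3-5): L=1.8107, (cx,cy)=(0.9808,-0.1949)
member 8 (4-5): L=2.1551, (cx,cy)=(0.4158,0.9095)
member 9 (4-6): L=1.6410, (cx,cy)=(1.0000,0.0000)
member 10 (5-6): L=2.0968, (cx,cy)=(0.3553,-0.9348)
solve A·x = −loads:
  F[0-1] = -1157.0687 N (compression)
  F[0-2] = +106.2790 N (tension)
  F[1-2] = -72.1059 N (compression)
  F[1-3] = -76.8394 N (compression)
  F[2-3] = +68.0445 N (tension)
  F[2-4] = +56.4252 N (tension)
  F[3-4] = -46.9402 N (compression)
  F[3-5] = -40.5109 N (compression)
  F[4-5] = +48.2391 N (tension)
  F[4-6] = +19.6778 N (tension)
  F[5-6] = -55.3834 N (compression)
  Rx@0 = +295.6400 N
  Ry@0 = +1085.0203 N
  Ry@6 = +51.7697 N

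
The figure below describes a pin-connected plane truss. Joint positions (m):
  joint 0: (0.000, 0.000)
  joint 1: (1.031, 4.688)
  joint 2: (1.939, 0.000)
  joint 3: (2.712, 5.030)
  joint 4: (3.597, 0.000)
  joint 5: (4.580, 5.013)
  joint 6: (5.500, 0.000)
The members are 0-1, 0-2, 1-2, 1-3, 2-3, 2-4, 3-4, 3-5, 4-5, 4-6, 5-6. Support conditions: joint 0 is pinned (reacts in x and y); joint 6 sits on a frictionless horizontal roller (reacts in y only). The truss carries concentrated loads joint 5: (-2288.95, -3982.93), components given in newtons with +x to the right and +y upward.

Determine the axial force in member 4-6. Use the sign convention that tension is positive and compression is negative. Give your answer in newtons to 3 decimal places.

N=7 nodes, M=11 members, R=3 reactions → 2N=14, M+R=14
member 0 (0-1): L=4.8000, (cx,cy)=(0.2148,0.9767)
member 1 (0-2): L=1.9390, (cx,cy)=(1.0000,0.0000)
member 2 (1-2): L=4.7751, (cx,cy)=(0.1902,-0.9818)
member 3 (1-3): L=1.7154, (cx,cy)=(0.9799,0.1994)
member 4 (2-3): L=5.0890, (cx,cy)=(0.1519,0.9884)
member 5 (2-4): L=1.6580, (cx,cy)=(1.0000,0.0000)
member 6 (3-4): L=5.1073, (cx,cy)=(0.1733,-0.9849)
member 7 (3-5): L=1.8681, (cx,cy)=(1.0000,-0.0091)
member 8 (4-5): L=5.1085, (cx,cy)=(0.1924,0.9813)
member 9 (4-6): L=1.9030, (cx,cy)=(1.0000,0.0000)
member 10 (5-6): L=5.0967, (cx,cy)=(0.1805,-0.9836)
solve A·x = −loads:
  F[0-1] = -2818.2877 N (compression)
  F[0-2] = -1683.6093 N (compression)
  F[1-2] = +2576.6823 N (tension)
  F[1-3] = -1117.7409 N (compression)
  F[2-3] = -2559.3670 N (compression)
  F[2-4] = -804.8932 N (compression)
  F[3-4] = +2813.0062 N (tension)
  F[3-5] = -1971.5836 N (compression)
  F[4-5] = -2823.2128 N (compression)
  F[4-6] = +225.8103 N (tension)
  F[5-6] = -1250.9696 N (compression)
  Rx@0 = +2288.9500 N
  Ry@0 = +2752.5094 N
  Ry@6 = +1230.4206 N

225.810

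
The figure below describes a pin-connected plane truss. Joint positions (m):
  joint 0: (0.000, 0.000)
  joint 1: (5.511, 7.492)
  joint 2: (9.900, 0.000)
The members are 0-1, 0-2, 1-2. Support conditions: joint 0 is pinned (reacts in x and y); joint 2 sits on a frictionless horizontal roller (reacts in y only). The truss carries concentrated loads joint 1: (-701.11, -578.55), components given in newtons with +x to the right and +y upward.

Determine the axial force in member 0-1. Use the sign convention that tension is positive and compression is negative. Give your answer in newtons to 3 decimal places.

-977.069

N=3 nodes, M=3 members, R=3 reactions → 2N=6, M+R=6
member 0 (0-1): L=9.3006, (cx,cy)=(0.5925,0.8055)
member 1 (0-2): L=9.9000, (cx,cy)=(1.0000,0.0000)
member 2 (1-2): L=8.6829, (cx,cy)=(0.5055,-0.8628)
solve A·x = −loads:
  F[0-1] = -977.0695 N (compression)
  F[0-2] = -122.1550 N (compression)
  F[1-2] = +241.6641 N (tension)
  Rx@0 = +701.1100 N
  Ry@0 = +787.0679 N
  Ry@2 = -208.5179 N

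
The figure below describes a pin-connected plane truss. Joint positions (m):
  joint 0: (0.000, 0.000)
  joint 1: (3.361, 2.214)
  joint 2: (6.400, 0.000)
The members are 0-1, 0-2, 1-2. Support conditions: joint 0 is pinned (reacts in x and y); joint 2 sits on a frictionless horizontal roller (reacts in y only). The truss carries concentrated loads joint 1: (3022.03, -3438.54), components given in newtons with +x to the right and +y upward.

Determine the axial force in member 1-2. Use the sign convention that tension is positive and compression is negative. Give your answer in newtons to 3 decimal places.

-4842.105

N=3 nodes, M=3 members, R=3 reactions → 2N=6, M+R=6
member 0 (0-1): L=4.0247, (cx,cy)=(0.8351,0.5501)
member 1 (0-2): L=6.4000, (cx,cy)=(1.0000,0.0000)
member 2 (1-2): L=3.7600, (cx,cy)=(0.8083,-0.5888)
solve A·x = −loads:
  F[0-1] = -1067.6799 N (compression)
  F[0-2] = +3913.6449 N (tension)
  F[1-2] = -4842.1051 N (compression)
  Rx@0 = -3022.0300 N
  Ry@0 = +587.3357 N
  Ry@2 = +2851.2043 N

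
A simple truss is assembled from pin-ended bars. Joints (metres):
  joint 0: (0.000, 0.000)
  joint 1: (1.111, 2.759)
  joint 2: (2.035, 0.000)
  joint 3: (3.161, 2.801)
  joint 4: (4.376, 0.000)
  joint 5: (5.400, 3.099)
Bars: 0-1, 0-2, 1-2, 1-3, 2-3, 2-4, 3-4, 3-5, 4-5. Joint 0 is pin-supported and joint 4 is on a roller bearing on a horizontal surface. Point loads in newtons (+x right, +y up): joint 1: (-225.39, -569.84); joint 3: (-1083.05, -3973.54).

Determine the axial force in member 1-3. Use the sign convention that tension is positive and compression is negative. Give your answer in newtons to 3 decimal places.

-1318.483

N=6 nodes, M=9 members, R=3 reactions → 2N=12, M+R=12
member 0 (0-1): L=2.9743, (cx,cy)=(0.3735,0.9276)
member 1 (0-2): L=2.0350, (cx,cy)=(1.0000,0.0000)
member 2 (1-2): L=2.9096, (cx,cy)=(0.3176,-0.9482)
member 3 (1-3): L=2.0504, (cx,cy)=(0.9998,0.0205)
member 4 (2-3): L=3.0189, (cx,cy)=(0.3730,0.9278)
member 5 (2-4): L=2.3410, (cx,cy)=(1.0000,0.0000)
member 6 (3-4): L=3.0532, (cx,cy)=(0.3979,-0.9174)
member 7 (3-5): L=2.2587, (cx,cy)=(0.9913,0.1319)
member 8 (4-5): L=3.2638, (cx,cy)=(0.3137,0.9495)
solve A·x = −loads:
  F[0-1] = -2548.2184 N (compression)
  F[0-2] = -356.5925 N (compression)
  F[1-2] = +1863.3785 N (tension)
  F[1-3] = -1318.4832 N (compression)
  F[2-3] = -1904.3478 N (compression)
  F[2-4] = +945.4579 N (tension)
  F[3-4] = -2375.8357 N (compression)
  F[3-5] = +0.0000 N (tension)
  F[4-5] = +0.0000 N (tension)
  Rx@0 = +1308.4400 N
  Ry@0 = +2363.7689 N
  Ry@4 = +2179.6111 N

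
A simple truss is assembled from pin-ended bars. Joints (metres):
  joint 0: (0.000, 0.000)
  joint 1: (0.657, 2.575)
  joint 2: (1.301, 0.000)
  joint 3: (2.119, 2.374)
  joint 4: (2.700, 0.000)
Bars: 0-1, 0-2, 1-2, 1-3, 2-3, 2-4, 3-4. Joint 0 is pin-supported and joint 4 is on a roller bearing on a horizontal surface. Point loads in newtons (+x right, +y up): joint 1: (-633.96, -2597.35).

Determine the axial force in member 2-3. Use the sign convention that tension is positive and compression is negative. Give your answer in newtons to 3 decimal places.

26.751

N=5 nodes, M=7 members, R=3 reactions → 2N=10, M+R=10
member 0 (0-1): L=2.6575, (cx,cy)=(0.2472,0.9690)
member 1 (0-2): L=1.3010, (cx,cy)=(1.0000,0.0000)
member 2 (1-2): L=2.6543, (cx,cy)=(0.2426,-0.9701)
member 3 (1-3): L=1.4758, (cx,cy)=(0.9907,-0.1362)
member 4 (2-3): L=2.5110, (cx,cy)=(0.3258,0.9454)
member 5 (2-4): L=1.3990, (cx,cy)=(1.0000,0.0000)
member 6 (3-4): L=2.4441, (cx,cy)=(0.2377,-0.9713)
solve A·x = −loads:
  F[0-1] = -2652.2699 N (compression)
  F[0-2] = +21.7485 N (tension)
  F[1-2] = -26.0704 N (compression)
  F[1-3] = -15.5683 N (compression)
  F[2-3] = +26.7507 N (tension)
  F[2-4] = +6.7086 N (tension)
  F[3-4] = -28.2208 N (compression)
  Rx@0 = +633.9600 N
  Ry@0 = +2569.9382 N
  Ry@4 = +27.4118 N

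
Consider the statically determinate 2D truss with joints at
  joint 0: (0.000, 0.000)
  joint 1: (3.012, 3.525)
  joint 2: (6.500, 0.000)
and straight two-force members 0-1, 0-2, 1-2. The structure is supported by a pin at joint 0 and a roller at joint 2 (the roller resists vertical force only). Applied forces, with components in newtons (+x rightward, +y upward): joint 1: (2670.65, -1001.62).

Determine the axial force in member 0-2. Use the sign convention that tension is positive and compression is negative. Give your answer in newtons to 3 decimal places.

N=3 nodes, M=3 members, R=3 reactions → 2N=6, M+R=6
member 0 (0-1): L=4.6366, (cx,cy)=(0.6496,0.7603)
member 1 (0-2): L=6.5000, (cx,cy)=(1.0000,0.0000)
member 2 (1-2): L=4.9590, (cx,cy)=(0.7034,-0.7108)
solve A·x = −loads:
  F[0-1] = +1198.0490 N (tension)
  F[0-2] = +1892.3754 N (tension)
  F[1-2] = -2690.4548 N (compression)
  Rx@0 = -2670.6500 N
  Ry@0 = -910.8293 N
  Ry@2 = +1912.4493 N

1892.375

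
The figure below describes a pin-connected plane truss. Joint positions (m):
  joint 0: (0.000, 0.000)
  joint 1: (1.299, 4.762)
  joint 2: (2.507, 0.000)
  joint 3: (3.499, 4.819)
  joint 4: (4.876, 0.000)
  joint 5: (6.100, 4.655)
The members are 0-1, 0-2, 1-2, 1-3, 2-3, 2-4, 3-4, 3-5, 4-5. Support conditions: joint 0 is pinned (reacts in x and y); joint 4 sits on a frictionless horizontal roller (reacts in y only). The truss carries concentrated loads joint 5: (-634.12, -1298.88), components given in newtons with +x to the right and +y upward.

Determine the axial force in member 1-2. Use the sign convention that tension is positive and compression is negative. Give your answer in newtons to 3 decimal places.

284.270

N=6 nodes, M=9 members, R=3 reactions → 2N=12, M+R=12
member 0 (0-1): L=4.9360, (cx,cy)=(0.2632,0.9647)
member 1 (0-2): L=2.5070, (cx,cy)=(1.0000,0.0000)
member 2 (1-2): L=4.9128, (cx,cy)=(0.2459,-0.9693)
member 3 (1-3): L=2.2007, (cx,cy)=(0.9997,0.0259)
member 4 (2-3): L=4.9200, (cx,cy)=(0.2016,0.9795)
member 5 (2-4): L=2.3690, (cx,cy)=(1.0000,0.0000)
member 6 (3-4): L=5.0119, (cx,cy)=(0.2747,-0.9615)
member 7 (3-5): L=2.6062, (cx,cy)=(0.9980,-0.0629)
member 8 (4-5): L=4.8132, (cx,cy)=(0.2543,0.9671)
solve A·x = −loads:
  F[0-1] = -289.5333 N (compression)
  F[0-2] = -557.9239 N (compression)
  F[1-2] = +284.2695 N (tension)
  F[1-3] = -146.1433 N (compression)
  F[2-3] = -281.3195 N (compression)
  F[2-4] = -431.3049 N (compression)
  F[3-4] = +309.3809 N (tension)
  F[3-5] = -288.3883 N (compression)
  F[4-5] = -1361.7958 N (compression)
  Rx@0 = +634.1200 N
  Ry@0 = +279.3272 N
  Ry@4 = +1019.5528 N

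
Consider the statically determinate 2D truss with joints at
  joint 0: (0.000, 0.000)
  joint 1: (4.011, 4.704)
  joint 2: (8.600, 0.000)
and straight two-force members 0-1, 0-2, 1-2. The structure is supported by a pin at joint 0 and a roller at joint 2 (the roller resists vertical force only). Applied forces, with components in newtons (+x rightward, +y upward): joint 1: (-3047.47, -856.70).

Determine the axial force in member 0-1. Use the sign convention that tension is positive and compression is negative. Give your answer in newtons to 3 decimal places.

N=3 nodes, M=3 members, R=3 reactions → 2N=6, M+R=6
member 0 (0-1): L=6.1819, (cx,cy)=(0.6488,0.7609)
member 1 (0-2): L=8.6000, (cx,cy)=(1.0000,0.0000)
member 2 (1-2): L=6.5716, (cx,cy)=(0.6983,-0.7158)
solve A·x = −loads:
  F[0-1] = -2791.3567 N (compression)
  F[0-2] = -1236.3514 N (compression)
  F[1-2] = +1770.5087 N (tension)
  Rx@0 = +3047.4700 N
  Ry@0 = +2124.0343 N
  Ry@2 = -1267.3343 N

-2791.357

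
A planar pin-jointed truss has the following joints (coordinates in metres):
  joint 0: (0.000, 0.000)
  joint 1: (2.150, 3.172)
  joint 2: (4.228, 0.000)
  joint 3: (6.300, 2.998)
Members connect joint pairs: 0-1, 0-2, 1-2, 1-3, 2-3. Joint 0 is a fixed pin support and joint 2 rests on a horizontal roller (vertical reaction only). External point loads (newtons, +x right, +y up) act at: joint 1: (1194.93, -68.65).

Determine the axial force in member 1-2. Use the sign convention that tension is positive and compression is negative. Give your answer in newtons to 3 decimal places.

-1113.455

N=4 nodes, M=5 members, R=3 reactions → 2N=8, M+R=8
member 0 (0-1): L=3.8320, (cx,cy)=(0.5611,0.8278)
member 1 (0-2): L=4.2280, (cx,cy)=(1.0000,0.0000)
member 2 (1-2): L=3.7921, (cx,cy)=(0.5480,-0.8365)
member 3 (1-3): L=4.1536, (cx,cy)=(0.9991,-0.0419)
member 4 (2-3): L=3.6443, (cx,cy)=(0.5686,0.8226)
solve A·x = −loads:
  F[0-1] = +1042.2455 N (tension)
  F[0-2] = +610.1601 N (tension)
  F[1-2] = -1113.4550 N (compression)
  F[1-3] = -0.0000 N (tension)
  F[2-3] = +0.0000 N (tension)
  Rx@0 = -1194.9300 N
  Ry@0 = -862.7397 N
  Ry@2 = +931.3897 N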